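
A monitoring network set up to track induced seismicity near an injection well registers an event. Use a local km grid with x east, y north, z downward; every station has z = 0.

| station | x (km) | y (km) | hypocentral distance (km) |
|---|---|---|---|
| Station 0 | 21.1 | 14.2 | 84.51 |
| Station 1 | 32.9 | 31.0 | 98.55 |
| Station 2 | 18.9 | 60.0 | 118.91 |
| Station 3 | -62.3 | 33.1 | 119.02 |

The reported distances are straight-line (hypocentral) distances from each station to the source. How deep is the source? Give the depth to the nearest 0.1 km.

Each station gives a sphere (x−x_i)² + (y−y_i)² + z² = d_i² (stations at z=0).
Subtracting the Station 0 sphere from Station 1 and Station 2: z² cancels, leaving linear equations in x and y:
23.6 x + 33.6 y = -1173.60
-4.4 x + 91.6 y = -3687.29
Solving: x ≈ 7.097, y ≈ -39.913 km (keep extra digits for the depth step; rounded: 7.1, -39.9).
Then from the Station 0 sphere: z² = 84.51² − (x − 21.1)² − (y − 14.2)² with x = 7.097, y = -39.913, so z ≈ 63.385 ≈ 63.4 km.
Check against Station 3 (with the unrounded solution): distance 119.01 ≈ 119.02 km. ✓

63.4 km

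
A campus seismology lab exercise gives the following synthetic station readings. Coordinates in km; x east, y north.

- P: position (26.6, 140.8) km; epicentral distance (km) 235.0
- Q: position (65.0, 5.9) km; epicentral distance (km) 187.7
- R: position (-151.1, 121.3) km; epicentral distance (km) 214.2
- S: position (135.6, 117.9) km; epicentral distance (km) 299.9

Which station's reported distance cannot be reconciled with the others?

Solve using three stations at a time. Using P, Q, S (subtract circle equations pairwise → linear system) gives (x, y) ≈ (-115.1, -46.6).
Distances from that point to each station vs reported:
  P: calculated 234.9 vs reported 235.0 → residual 0.1 km
  Q: calculated 187.6 vs reported 187.7 → residual 0.1 km
  R: calculated 171.7 vs reported 214.2 → residual 42.5 km
  S: calculated 299.8 vs reported 299.9 → residual 0.1 km
P, Q, S are mutually consistent (residuals ≈ 0); R is off by 42.5 km.

R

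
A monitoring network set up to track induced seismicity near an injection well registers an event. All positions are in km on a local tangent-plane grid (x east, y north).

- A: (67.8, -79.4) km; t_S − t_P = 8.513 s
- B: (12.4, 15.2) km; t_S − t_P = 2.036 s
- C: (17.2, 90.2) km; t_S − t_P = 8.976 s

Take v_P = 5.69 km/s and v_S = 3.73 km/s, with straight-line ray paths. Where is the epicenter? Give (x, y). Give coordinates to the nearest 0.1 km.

11.0 km east, -6.8 km north

Distance from S−P lag: d = Δt · v_P v_S / (v_P − v_S) = Δt · (5.69·3.73)/(5.69−3.73) ≈ 10.8284·Δt.
So d_A = 92.18, d_B = 22.05, d_C = 97.20 km.
Circle about each station: (x − 67.8)² + (y + 79.4)² = 92.18²; (x − 12.4)² + (y − 15.2)² = 22.05²; (x − 17.2)² + (y − 90.2)² = 97.20².
Subtracting the A equation from the B and C equations removes the quadratic terms:
-110.8 x + 189.2 y = -2505.45
-101.2 x + 339.2 y = -3420.01
Solving the 2×2 system: x ≈ 11.0, y ≈ -6.8 km.
Check against A (with the unrounded x, y): √((x − 67.8)²+(y + 79.4)²) = 92.18 ≈ 92.18 km. ✓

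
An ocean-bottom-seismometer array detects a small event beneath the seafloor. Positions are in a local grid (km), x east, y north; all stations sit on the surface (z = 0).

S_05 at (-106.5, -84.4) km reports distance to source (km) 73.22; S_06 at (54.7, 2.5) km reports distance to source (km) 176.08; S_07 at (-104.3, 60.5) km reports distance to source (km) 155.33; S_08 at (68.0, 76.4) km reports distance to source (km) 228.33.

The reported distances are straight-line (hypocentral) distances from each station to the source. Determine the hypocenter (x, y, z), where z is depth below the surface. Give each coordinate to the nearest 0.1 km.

x ≈ -86.0 km, y ≈ -77.0 km, depth ≈ 69.9 km

Each station gives a sphere (x−x_i)² + (y−y_i)² + z² = d_i² (stations at z=0).
Subtracting the S_05 sphere from S_06 and S_07: z² cancels, leaving linear equations in x and y:
322.4 x + 173.8 y = -41110.27
4.4 x + 289.8 y = -22693.11
Solving: x ≈ -86.004, y ≈ -77.000 km (keep extra digits for the depth step; rounded: -86.0, -77.0).
Then from the S_05 sphere: z² = 73.22² − (x + 106.5)² − (y + 84.4)² with x = -86.004, y = -77.000, so z ≈ 69.902 ≈ 69.9 km.
Check against S_08 (with the unrounded solution): distance 228.33 ≈ 228.33 km. ✓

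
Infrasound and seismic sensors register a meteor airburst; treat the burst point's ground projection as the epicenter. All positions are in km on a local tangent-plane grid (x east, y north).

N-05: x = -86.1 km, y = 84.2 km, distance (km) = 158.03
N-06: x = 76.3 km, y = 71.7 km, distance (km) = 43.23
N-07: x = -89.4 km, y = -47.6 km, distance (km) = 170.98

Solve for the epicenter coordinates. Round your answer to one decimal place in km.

Circle about each station: (x + 86.1)² + (y − 84.2)² = 158.03²; (x − 76.3)² + (y − 71.7)² = 43.23²; (x + 89.4)² + (y + 47.6)² = 170.98².
Subtracting the N-05 equation from the N-06 and N-07 equations removes the quadratic terms:
324.8 x − 25.0 y = 19564.38
-6.6 x − 263.6 y = -8505.41
Solving the 2×2 system: x ≈ 62.6, y ≈ 30.7 km.

62.6 km east, 30.7 km north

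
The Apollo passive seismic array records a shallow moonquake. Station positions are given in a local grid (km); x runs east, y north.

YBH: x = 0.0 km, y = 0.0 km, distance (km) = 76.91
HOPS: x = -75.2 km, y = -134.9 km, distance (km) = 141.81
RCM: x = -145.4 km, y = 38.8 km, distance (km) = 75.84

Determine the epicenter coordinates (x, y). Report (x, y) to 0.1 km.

Circle about each station: x² + y² = 76.91²; (x + 75.2)² + (y + 134.9)² = 141.81²; (x + 145.4)² + (y − 38.8)² = 75.84².
Subtracting the YBH equation from the HOPS and RCM equations removes the quadratic terms:
-150.4 x − 269.8 y = 9658.12
-290.8 x + 77.6 y = 22810.04
Solving the 2×2 system: x ≈ -76.6, y ≈ 6.9 km.

x ≈ -76.6 km, y ≈ 6.9 km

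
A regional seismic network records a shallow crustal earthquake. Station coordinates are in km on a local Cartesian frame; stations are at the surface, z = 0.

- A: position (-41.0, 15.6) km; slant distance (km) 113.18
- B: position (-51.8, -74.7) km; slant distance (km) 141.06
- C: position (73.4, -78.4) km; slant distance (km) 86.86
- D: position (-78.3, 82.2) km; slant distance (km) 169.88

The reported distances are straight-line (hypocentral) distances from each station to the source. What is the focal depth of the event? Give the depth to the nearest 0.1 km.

depth ≈ 42.2 km

Each station gives a sphere (x−x_i)² + (y−y_i)² + z² = d_i² (stations at z=0).
Subtracting the A sphere from B and C: z² cancels, leaving linear equations in x and y:
-21.6 x − 180.6 y = -749.24
228.8 x − 188.0 y = 14874.81
Solving: x ≈ 62.299, y ≈ -3.302 km (keep extra digits for the depth step; rounded: 62.3, -3.3).
Then from the A sphere: z² = 113.18² − (x + 41.0)² − (y − 15.6)² with x = 62.299, y = -3.302, so z ≈ 42.211 ≈ 42.2 km.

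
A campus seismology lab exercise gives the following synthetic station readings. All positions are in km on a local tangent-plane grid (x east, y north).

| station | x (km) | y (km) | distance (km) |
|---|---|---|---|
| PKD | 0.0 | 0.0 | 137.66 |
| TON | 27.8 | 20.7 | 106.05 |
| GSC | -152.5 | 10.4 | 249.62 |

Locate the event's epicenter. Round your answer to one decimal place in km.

Circle about each station: x² + y² = 137.66²; (x − 27.8)² + (y − 20.7)² = 106.05²; (x + 152.5)² + (y − 10.4)² = 249.62².
Subtracting pairs of circle equations eliminates x²+y² and gives linear equations (the radical axes):
55.6 x + 41.4 y = 8905.00
-305.0 x + 20.8 y = -19995.46
Solving the 2×2 system: x ≈ 73.5, y ≈ 116.4 km.
Check against PKD (with the unrounded x, y): √(x²+y²) = 137.65 ≈ 137.66 km. ✓

x ≈ 73.5 km, y ≈ 116.4 km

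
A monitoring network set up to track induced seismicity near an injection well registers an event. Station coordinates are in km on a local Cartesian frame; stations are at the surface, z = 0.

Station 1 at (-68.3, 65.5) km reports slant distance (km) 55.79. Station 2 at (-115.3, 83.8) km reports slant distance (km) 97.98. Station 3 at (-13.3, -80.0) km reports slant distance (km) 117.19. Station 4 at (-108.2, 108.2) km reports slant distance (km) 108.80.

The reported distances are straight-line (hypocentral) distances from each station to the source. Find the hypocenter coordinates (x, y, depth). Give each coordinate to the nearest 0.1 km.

Each station gives a sphere (x−x_i)² + (y−y_i)² + z² = d_i² (stations at z=0).
Subtracting the Station 1 sphere from Station 2 and Station 3: z² cancels, leaving linear equations in x and y:
-94.0 x + 36.6 y = 4873.83
110.0 x − 291.0 y = -12999.22
Solving: x ≈ -40.403, y ≈ 29.398 km (keep extra digits for the depth step; rounded: -40.4, 29.4).
Then from the Station 1 sphere: z² = 55.79² − (x + 68.3)² − (y − 65.5)² with x = -40.403, y = 29.398, so z ≈ 32.108 ≈ 32.1 km.

x ≈ -40.4 km, y ≈ 29.4 km, depth ≈ 32.1 km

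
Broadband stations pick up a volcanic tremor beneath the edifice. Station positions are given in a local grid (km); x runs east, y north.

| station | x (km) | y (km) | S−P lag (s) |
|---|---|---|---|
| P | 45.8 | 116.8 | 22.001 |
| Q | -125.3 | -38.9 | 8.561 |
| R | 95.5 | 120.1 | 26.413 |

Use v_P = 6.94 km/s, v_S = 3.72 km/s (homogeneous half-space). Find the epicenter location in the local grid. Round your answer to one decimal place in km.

Distance from S−P lag: d = Δt · v_P v_S / (v_P − v_S) = Δt · (6.94·3.72)/(6.94−3.72) ≈ 8.0176·Δt.
So d_P = 176.40, d_Q = 68.64, d_R = 211.77 km.
Circle about each station: (x − 45.8)² + (y − 116.8)² = 176.40²; (x + 125.3)² + (y + 38.9)² = 68.64²; (x − 95.5)² + (y − 120.1)² = 211.77².
Subtracting pairs of circle equations eliminates x²+y² and gives linear equations (the radical axes):
-342.2 x − 311.4 y = 27878.93
99.4 x + 6.6 y = -5925.19
Solving the 2×2 system: x ≈ -57.9, y ≈ -25.9 km.

-57.9 km east, -25.9 km north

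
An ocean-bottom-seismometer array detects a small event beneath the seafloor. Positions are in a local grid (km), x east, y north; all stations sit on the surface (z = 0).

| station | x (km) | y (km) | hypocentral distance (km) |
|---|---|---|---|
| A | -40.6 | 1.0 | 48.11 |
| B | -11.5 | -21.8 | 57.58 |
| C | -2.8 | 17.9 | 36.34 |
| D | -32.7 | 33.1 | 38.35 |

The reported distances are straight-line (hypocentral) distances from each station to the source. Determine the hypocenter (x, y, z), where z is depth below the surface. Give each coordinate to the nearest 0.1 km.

Each station gives a sphere (x−x_i)² + (y−y_i)² + z² = d_i² (stations at z=0).
Subtracting the A sphere from B and C: z² cancels, leaving linear equations in x and y:
58.2 x − 45.6 y = -2042.75
75.6 x + 33.8 y = -327.13
Solving: x ≈ -15.507, y ≈ 25.006 km (keep extra digits for the depth step; rounded: -15.5, 25.0).
Then from the A sphere: z² = 48.11² − (x + 40.6)² − (y − 1.0)² with x = -15.507, y = 25.006, so z ≈ 33.296 ≈ 33.3 km.
Check against D (with the unrounded solution): distance 38.34 ≈ 38.35 km. ✓

x ≈ -15.5 km, y ≈ 25.0 km, depth ≈ 33.3 km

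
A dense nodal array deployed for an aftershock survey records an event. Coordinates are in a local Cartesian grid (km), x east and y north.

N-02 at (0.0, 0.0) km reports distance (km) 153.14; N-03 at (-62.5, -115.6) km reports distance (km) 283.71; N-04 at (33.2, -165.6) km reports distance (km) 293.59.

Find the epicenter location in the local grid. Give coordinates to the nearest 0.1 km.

(92.7, 121.9)

Circle about each station: x² + y² = 153.14²; (x + 62.5)² + (y + 115.6)² = 283.71²; (x − 33.2)² + (y + 165.6)² = 293.59².
Subtracting pairs of circle equations eliminates x²+y² and gives linear equations (the radical axes):
-125.0 x − 231.2 y = -39769.89
66.4 x − 331.2 y = -34217.63
Solving the 2×2 system: x ≈ 92.7, y ≈ 121.9 km.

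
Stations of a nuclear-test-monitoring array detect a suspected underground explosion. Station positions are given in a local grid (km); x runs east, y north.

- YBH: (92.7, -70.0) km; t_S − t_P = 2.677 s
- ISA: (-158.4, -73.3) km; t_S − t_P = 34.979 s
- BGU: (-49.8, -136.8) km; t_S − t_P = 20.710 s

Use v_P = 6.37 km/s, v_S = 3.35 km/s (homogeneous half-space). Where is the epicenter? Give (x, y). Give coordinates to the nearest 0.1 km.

x ≈ 88.3 km, y ≈ -88.4 km

Distance from S−P lag: d = Δt · v_P v_S / (v_P − v_S) = Δt · (6.37·3.35)/(6.37−3.35) ≈ 7.0661·Δt.
So d_YBH = 18.92, d_ISA = 247.16, d_BGU = 146.34 km.
Circle about each station: (x − 92.7)² + (y + 70.0)² = 18.92²; (x + 158.4)² + (y + 73.3)² = 247.16²; (x + 49.8)² + (y + 136.8)² = 146.34².
Subtracting pairs of circle equations eliminates x²+y² and gives linear equations (the radical axes):
-502.2 x − 6.6 y = -43759.94
-285.0 x − 133.6 y = -13356.44
Solving the 2×2 system: x ≈ 88.3, y ≈ -88.4 km.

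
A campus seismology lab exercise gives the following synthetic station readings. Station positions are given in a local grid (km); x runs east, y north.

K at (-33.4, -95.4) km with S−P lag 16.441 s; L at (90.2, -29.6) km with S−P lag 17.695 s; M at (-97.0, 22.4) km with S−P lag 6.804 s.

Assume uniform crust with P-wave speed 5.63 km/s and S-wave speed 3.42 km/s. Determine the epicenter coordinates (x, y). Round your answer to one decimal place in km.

Distance from S−P lag: d = Δt · v_P v_S / (v_P − v_S) = Δt · (5.63·3.42)/(5.63−3.42) ≈ 8.7125·Δt.
So d_K = 143.24, d_L = 154.17, d_M = 59.28 km.
Circle about each station: (x + 33.4)² + (y + 95.4)² = 143.24²; (x − 90.2)² + (y + 29.6)² = 154.17²; (x + 97.0)² + (y − 22.4)² = 59.28².
Subtracting pairs of circle equations eliminates x²+y² and gives linear equations (the radical axes):
247.2 x + 131.6 y = -4455.21
-127.2 x + 235.6 y = 16697.62
Solving the 2×2 system: x ≈ -43.3, y ≈ 47.5 km.
Check against K (with the unrounded x, y): √((x + 33.4)²+(y + 95.4)²) = 143.24 ≈ 143.24 km. ✓

-43.3 km east, 47.5 km north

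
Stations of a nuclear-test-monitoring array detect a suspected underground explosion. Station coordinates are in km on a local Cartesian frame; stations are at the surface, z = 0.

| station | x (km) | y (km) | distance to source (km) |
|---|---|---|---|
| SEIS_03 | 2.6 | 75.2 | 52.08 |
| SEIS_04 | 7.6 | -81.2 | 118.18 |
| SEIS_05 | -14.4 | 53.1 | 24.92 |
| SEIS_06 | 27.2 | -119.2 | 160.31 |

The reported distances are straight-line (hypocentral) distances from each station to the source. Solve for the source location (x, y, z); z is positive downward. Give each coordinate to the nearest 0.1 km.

Each station gives a sphere (x−x_i)² + (y−y_i)² + z² = d_i² (stations at z=0).
Subtracting the SEIS_03 sphere from SEIS_04 and SEIS_05: z² cancels, leaving linear equations in x and y:
10.0 x − 312.8 y = -10264.79
-34.0 x − 44.2 y = -543.51
Solving: x ≈ -25.611, y ≈ 31.997 km (keep extra digits for the depth step; rounded: -25.6, 32.0).
Then from the SEIS_03 sphere: z² = 52.08² − (x − 2.6)² − (y − 75.2)² with x = -25.611, y = 31.997, so z ≈ 7.069 ≈ 7.1 km.

(-25.6, 32.0, 7.1)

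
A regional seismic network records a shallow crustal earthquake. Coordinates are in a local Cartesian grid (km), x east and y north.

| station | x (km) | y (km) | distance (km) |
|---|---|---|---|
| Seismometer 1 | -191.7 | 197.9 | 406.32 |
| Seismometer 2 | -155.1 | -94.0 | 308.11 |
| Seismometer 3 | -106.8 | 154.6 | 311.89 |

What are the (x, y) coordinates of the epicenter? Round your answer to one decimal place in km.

Circle about each station: (x + 191.7)² + (y − 197.9)² = 406.32²; (x + 155.1)² + (y + 94.0)² = 308.11²; (x + 106.8)² + (y − 154.6)² = 311.89².
Subtracting pairs of circle equations eliminates x²+y² and gives linear equations (the radical axes):
73.2 x − 583.8 y = 27142.88
169.8 x − 86.6 y = 27214.67
Solving the 2×2 system: x ≈ 145.9, y ≈ -28.2 km.

(145.9, -28.2)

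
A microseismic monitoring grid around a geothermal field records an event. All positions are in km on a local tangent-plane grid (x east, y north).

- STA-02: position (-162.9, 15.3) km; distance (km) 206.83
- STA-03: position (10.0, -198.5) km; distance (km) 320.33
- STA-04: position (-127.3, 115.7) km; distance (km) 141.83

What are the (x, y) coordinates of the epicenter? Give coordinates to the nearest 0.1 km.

14.4 km east, 121.8 km north

Circle about each station: (x + 162.9)² + (y − 15.3)² = 206.83²; (x − 10.0)² + (y + 198.5)² = 320.33²; (x + 127.3)² + (y − 115.7)² = 141.83².
Subtracting the STA-02 equation from the STA-03 and STA-04 equations removes the quadratic terms:
345.8 x − 427.6 y = -47100.91
71.2 x + 200.8 y = 25484.18
Solving the 2×2 system: x ≈ 14.4, y ≈ 121.8 km.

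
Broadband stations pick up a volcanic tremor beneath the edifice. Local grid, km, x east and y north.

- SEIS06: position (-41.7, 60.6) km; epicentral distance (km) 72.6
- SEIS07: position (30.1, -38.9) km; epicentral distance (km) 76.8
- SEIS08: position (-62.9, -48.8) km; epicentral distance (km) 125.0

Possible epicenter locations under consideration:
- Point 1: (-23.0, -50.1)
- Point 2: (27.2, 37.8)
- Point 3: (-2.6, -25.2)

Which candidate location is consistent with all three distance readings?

For each candidate, compare |candidate − station| to the reported distance:
Point 1: residuals SEIS06 39.7, SEIS07 22.5, SEIS08 85.1 → max 85.1 km
Point 2: residuals SEIS06 0.0, SEIS07 0.0, SEIS08 0.0 → max 0.0 km
Point 3: residuals SEIS06 21.7, SEIS07 41.3, SEIS08 60.2 → max 60.2 km
Only Point 2 has all residuals ≈ 0.

Point 2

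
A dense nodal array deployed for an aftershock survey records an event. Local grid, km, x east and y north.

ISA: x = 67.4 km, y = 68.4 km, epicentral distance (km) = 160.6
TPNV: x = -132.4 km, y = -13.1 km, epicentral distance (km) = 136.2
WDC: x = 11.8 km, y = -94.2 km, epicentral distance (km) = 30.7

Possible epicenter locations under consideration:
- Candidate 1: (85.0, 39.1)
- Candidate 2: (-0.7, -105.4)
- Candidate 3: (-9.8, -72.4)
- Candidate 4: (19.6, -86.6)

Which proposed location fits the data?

For each candidate, compare |candidate − station| to the reported distance:
Candidate 1: residuals ISA 126.4, TPNV 87.4, WDC 121.4 → max 126.4 km
Candidate 2: residuals ISA 26.1, TPNV 24.6, WDC 13.9 → max 26.1 km
Candidate 3: residuals ISA 0.0, TPNV 0.0, WDC 0.0 → max 0.0 km
Candidate 4: residuals ISA 1.6, TPNV 32.6, WDC 19.8 → max 32.6 km
Only Candidate 3 has all residuals ≈ 0.

Candidate 3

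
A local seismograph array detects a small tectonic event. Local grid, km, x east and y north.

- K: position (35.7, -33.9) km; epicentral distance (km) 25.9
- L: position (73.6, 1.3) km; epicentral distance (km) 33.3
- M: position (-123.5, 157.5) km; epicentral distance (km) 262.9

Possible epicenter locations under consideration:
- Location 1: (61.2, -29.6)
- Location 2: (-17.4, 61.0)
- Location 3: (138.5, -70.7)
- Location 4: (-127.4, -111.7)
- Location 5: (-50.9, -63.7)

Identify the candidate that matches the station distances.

Location 1

For each candidate, compare |candidate − station| to the reported distance:
Location 1: residuals K 0.0, L 0.0, M 0.0 → max 0.0 km
Location 2: residuals K 82.8, L 75.5, M 119.5 → max 119.5 km
Location 3: residuals K 83.3, L 63.6, M 84.5 → max 84.5 km
Location 4: residuals K 154.8, L 197.3, M 6.3 → max 197.3 km
Location 5: residuals K 65.7, L 107.1, M 30.1 → max 107.1 km
Only Location 1 has all residuals ≈ 0.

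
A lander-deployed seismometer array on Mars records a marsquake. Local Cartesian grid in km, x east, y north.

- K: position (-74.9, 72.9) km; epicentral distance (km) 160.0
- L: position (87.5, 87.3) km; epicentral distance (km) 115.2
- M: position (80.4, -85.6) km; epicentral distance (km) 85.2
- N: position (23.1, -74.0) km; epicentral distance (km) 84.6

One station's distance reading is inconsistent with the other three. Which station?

Solve using three stations at a time. Using K, M, N (subtract circle equations pairwise → linear system) gives (x, y) ≈ (66.7, -1.5).
Distances from that point to each station vs reported:
  K: calculated 160.0 vs reported 160.0 → residual 0.0 km
  L: calculated 91.2 vs reported 115.2 → residual 24.0 km
  M: calculated 85.2 vs reported 85.2 → residual 0.0 km
  N: calculated 84.6 vs reported 84.6 → residual 0.0 km
K, M, N are mutually consistent (residuals ≈ 0); L is off by 24.0 km.

L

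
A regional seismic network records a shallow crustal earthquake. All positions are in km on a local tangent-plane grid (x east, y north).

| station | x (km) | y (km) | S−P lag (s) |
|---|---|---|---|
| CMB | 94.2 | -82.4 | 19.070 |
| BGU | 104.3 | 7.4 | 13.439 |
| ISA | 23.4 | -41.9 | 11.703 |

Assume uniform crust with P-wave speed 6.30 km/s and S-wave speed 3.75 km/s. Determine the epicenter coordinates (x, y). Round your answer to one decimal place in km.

-7.6 km east, 62.0 km north

Distance from S−P lag: d = Δt · v_P v_S / (v_P − v_S) = Δt · (6.30·3.75)/(6.30−3.75) ≈ 9.2647·Δt.
So d_CMB = 176.68, d_BGU = 124.51, d_ISA = 108.42 km.
Circle about each station: (x − 94.2)² + (y + 82.4)² = 176.68²; (x − 104.3)² + (y − 7.4)² = 124.51²; (x − 23.4)² + (y + 41.9)² = 108.42².
Subtracting pairs of circle equations eliminates x²+y² and gives linear equations (the radical axes):
20.2 x + 179.6 y = 10982.93
-141.6 x + 81.0 y = 6100.70
Solving the 2×2 system: x ≈ -7.6, y ≈ 62.0 km.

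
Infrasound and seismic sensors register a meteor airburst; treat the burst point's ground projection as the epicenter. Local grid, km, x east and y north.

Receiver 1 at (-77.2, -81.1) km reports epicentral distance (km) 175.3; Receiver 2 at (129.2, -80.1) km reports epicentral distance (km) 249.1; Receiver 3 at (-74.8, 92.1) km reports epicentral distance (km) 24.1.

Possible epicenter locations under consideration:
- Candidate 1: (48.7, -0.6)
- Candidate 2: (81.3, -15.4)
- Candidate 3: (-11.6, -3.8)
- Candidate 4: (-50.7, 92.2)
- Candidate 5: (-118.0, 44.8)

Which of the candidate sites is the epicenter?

Candidate 4

For each candidate, compare |candidate − station| to the reported distance:
Candidate 1: residuals Receiver 1 25.9, Receiver 2 136.0, Receiver 3 130.3 → max 136.0 km
Candidate 2: residuals Receiver 1 3.7, Receiver 2 168.6, Receiver 3 165.4 → max 168.6 km
Candidate 3: residuals Receiver 1 73.9, Receiver 2 89.0, Receiver 3 90.8 → max 90.8 km
Candidate 4: residuals Receiver 1 0.0, Receiver 2 0.0, Receiver 3 0.0 → max 0.0 km
Candidate 5: residuals Receiver 1 43.0, Receiver 2 27.9, Receiver 3 40.0 → max 43.0 km
Only Candidate 4 has all residuals ≈ 0.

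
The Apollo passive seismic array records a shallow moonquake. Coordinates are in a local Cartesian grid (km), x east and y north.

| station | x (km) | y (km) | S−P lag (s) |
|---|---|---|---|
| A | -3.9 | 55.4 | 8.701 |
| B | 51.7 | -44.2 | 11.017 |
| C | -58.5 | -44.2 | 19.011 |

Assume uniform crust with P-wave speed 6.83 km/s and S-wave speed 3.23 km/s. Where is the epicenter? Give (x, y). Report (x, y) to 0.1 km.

x ≈ 37.5 km, y ≈ 21.8 km

Distance from S−P lag: d = Δt · v_P v_S / (v_P − v_S) = Δt · (6.83·3.23)/(6.83−3.23) ≈ 6.1280·Δt.
So d_A = 53.32, d_B = 67.51, d_C = 116.50 km.
Circle about each station: (x + 3.9)² + (y − 55.4)² = 53.32²; (x − 51.7)² + (y + 44.2)² = 67.51²; (x + 58.5)² + (y + 44.2)² = 116.50².
Subtracting the A equation from the B and C equations removes the quadratic terms:
111.2 x − 199.2 y = -172.42
-109.2 x − 199.2 y = -8437.71
Solving the 2×2 system: x ≈ 37.5, y ≈ 21.8 km.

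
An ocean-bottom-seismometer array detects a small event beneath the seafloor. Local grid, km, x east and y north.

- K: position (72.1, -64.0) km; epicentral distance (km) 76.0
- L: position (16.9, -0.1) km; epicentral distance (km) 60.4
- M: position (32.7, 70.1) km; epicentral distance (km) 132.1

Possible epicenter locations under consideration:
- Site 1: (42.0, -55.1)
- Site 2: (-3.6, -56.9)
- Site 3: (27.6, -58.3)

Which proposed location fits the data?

For each candidate, compare |candidate − station| to the reported distance:
Site 1: residuals K 44.6, L 0.1, M 6.6 → max 44.6 km
Site 2: residuals K 0.0, L 0.0, M 0.0 → max 0.0 km
Site 3: residuals K 31.1, L 1.2, M 3.6 → max 31.1 km
Only Site 2 has all residuals ≈ 0.

Site 2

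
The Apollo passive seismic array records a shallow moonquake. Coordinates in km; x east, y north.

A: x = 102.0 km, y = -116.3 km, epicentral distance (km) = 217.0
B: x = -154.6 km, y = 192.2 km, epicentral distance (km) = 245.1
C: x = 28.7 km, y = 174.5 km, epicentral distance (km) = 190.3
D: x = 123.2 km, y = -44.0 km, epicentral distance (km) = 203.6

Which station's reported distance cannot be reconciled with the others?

B

Solve using three stations at a time. Using A, C, D (subtract circle equations pairwise → linear system) gives (x, y) ≈ (-72.4, 13.1).
Distances from that point to each station vs reported:
  A: calculated 217.2 vs reported 217.0 → residual 0.2 km
  B: calculated 197.1 vs reported 245.1 → residual 48.0 km
  C: calculated 190.5 vs reported 190.3 → residual 0.2 km
  D: calculated 203.8 vs reported 203.6 → residual 0.2 km
A, C, D are mutually consistent (residuals ≈ 0); B is off by 48.0 km.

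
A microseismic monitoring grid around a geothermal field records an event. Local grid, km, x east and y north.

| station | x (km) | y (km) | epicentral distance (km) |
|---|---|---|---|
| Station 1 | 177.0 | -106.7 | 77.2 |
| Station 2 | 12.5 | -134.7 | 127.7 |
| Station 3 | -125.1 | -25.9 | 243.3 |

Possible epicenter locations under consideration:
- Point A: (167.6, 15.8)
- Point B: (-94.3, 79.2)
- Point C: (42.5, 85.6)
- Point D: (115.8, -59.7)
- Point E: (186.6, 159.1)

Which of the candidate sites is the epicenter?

For each candidate, compare |candidate − station| to the reported distance:
Point A: residuals Station 1 45.7, Station 2 88.4, Station 3 52.4 → max 88.4 km
Point B: residuals Station 1 251.7, Station 2 111.4, Station 3 133.8 → max 251.7 km
Point C: residuals Station 1 157.5, Station 2 94.6, Station 3 42.0 → max 157.5 km
Point D: residuals Station 1 0.0, Station 2 0.0, Station 3 0.0 → max 0.0 km
Point E: residuals Station 1 188.8, Station 2 213.8, Station 3 119.2 → max 213.8 km
Only Point D has all residuals ≈ 0.

Point D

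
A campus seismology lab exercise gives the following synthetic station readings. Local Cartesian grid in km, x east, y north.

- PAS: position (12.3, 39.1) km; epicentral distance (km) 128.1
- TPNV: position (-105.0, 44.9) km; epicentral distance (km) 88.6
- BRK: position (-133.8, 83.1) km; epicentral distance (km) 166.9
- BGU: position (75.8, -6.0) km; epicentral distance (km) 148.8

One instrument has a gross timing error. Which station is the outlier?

Solve using three stations at a time. Using PAS, BRK, BGU (subtract circle equations pairwise → linear system) gives (x, y) ≈ (-60.0, -66.4).
Distances from that point to each station vs reported:
  PAS: calculated 127.8 vs reported 128.1 → residual 0.3 km
  TPNV: calculated 120.0 vs reported 88.6 → residual 31.4 km
  BRK: calculated 166.7 vs reported 166.9 → residual 0.2 km
  BGU: calculated 148.6 vs reported 148.8 → residual 0.2 km
PAS, BRK, BGU are mutually consistent (residuals ≈ 0); TPNV is off by 31.4 km.

TPNV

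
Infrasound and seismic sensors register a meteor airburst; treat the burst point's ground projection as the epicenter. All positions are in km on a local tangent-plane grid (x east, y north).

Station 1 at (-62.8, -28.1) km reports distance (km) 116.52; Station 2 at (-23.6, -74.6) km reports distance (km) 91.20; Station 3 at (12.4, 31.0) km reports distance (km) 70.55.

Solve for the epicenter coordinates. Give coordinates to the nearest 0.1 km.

Circle about each station: (x + 62.8)² + (y + 28.1)² = 116.52²; (x + 23.6)² + (y + 74.6)² = 91.20²; (x − 12.4)² + (y − 31.0)² = 70.55².
Subtracting the Station 1 equation from the Station 2 and Station 3 equations removes the quadratic terms:
78.4 x − 93.0 y = 6648.14
150.4 x + 118.2 y = 4980.92
Solving the 2×2 system: x ≈ 53.7, y ≈ -26.2 km.
Check against Station 1 (with the unrounded x, y): √((x + 62.8)²+(y + 28.1)²) = 116.53 ≈ 116.52 km. ✓

(53.7, -26.2)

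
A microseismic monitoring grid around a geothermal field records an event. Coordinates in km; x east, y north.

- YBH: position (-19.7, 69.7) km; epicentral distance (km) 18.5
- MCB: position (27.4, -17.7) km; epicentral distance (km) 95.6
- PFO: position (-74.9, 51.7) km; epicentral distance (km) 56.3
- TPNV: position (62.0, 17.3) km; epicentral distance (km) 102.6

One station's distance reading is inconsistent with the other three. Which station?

PFO

Solve using three stations at a time. Using YBH, MCB, TPNV (subtract circle equations pairwise → linear system) gives (x, y) ≈ (-32.8, 56.6).
Distances from that point to each station vs reported:
  YBH: calculated 18.5 vs reported 18.5 → residual 0.0 km
  MCB: calculated 95.6 vs reported 95.6 → residual 0.0 km
  PFO: calculated 42.4 vs reported 56.3 → residual 13.9 km
  TPNV: calculated 102.6 vs reported 102.6 → residual 0.0 km
YBH, MCB, TPNV are mutually consistent (residuals ≈ 0); PFO is off by 13.9 km.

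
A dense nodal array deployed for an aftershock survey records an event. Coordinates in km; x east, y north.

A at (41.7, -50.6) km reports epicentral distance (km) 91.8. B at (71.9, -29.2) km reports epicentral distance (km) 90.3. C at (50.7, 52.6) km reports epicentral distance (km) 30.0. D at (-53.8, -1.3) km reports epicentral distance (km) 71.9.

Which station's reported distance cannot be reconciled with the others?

Solve using three stations at a time. Using A, B, D (subtract circle equations pairwise → linear system) gives (x, y) ≈ (8.3, 34.9).
Distances from that point to each station vs reported:
  A: calculated 91.8 vs reported 91.8 → residual 0.0 km
  B: calculated 90.3 vs reported 90.3 → residual 0.0 km
  C: calculated 45.9 vs reported 30.0 → residual 15.9 km
  D: calculated 71.9 vs reported 71.9 → residual 0.0 km
A, B, D are mutually consistent (residuals ≈ 0); C is off by 15.9 km.

C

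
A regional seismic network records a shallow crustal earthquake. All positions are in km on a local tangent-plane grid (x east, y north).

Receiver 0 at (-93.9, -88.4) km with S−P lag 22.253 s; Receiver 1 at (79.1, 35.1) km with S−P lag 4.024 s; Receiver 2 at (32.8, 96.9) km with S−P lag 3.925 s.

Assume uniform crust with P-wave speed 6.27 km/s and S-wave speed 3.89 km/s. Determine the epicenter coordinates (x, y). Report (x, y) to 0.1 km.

Distance from S−P lag: d = Δt · v_P v_S / (v_P − v_S) = Δt · (6.27·3.89)/(6.27−3.89) ≈ 10.2480·Δt.
So d_Receiver 0 = 228.05, d_Receiver 1 = 41.24, d_Receiver 2 = 40.22 km.
Circle about each station: (x + 93.9)² + (y + 88.4)² = 228.05²; (x − 79.1)² + (y − 35.1)² = 41.24²; (x − 32.8)² + (y − 96.9)² = 40.22².
Subtracting pairs of circle equations eliminates x²+y² and gives linear equations (the radical axes):
346.0 x + 247.0 y = 41163.11
253.4 x + 370.6 y = 44222.83
Solving the 2×2 system: x ≈ 66.0, y ≈ 74.2 km.

66.0 km east, 74.2 km north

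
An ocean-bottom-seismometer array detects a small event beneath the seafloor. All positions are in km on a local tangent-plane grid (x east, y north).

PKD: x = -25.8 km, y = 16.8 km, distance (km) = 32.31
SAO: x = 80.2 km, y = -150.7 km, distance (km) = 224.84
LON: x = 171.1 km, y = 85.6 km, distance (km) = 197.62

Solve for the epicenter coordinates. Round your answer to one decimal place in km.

Circle about each station: (x + 25.8)² + (y − 16.8)² = 32.31²; (x − 80.2)² + (y + 150.7)² = 224.84²; (x − 171.1)² + (y − 85.6)² = 197.62².
Subtracting pairs of circle equations eliminates x²+y² and gives linear equations (the radical axes):
212.0 x − 335.0 y = -21314.44
393.8 x + 137.6 y = -2355.04
Solving the 2×2 system: x ≈ -23.1, y ≈ 49.0 km.

x ≈ -23.1 km, y ≈ 49.0 km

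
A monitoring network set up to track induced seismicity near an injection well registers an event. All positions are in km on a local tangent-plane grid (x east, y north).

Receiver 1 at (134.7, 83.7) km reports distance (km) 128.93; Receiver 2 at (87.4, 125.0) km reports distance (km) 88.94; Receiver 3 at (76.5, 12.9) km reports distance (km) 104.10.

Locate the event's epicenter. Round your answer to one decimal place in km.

x ≈ 5.9 km, y ≈ 89.4 km

Circle about each station: (x − 134.7)² + (y − 83.7)² = 128.93²; (x − 87.4)² + (y − 125.0)² = 88.94²; (x − 76.5)² + (y − 12.9)² = 104.10².
Subtracting the Receiver 1 equation from the Receiver 2 and Receiver 3 equations removes the quadratic terms:
-94.6 x + 82.6 y = 6826.60
-116.4 x − 141.6 y = -13344.99
Solving the 2×2 system: x ≈ 5.9, y ≈ 89.4 km.
Check against Receiver 1 (with the unrounded x, y): √((x − 134.7)²+(y − 83.7)²) = 128.93 ≈ 128.93 km. ✓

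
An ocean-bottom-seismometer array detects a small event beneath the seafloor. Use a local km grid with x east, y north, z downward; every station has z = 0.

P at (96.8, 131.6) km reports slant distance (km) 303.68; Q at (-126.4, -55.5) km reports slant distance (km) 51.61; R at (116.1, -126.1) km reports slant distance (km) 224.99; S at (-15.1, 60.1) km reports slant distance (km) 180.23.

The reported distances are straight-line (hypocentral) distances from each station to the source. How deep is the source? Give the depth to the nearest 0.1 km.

z ≈ 27.1 km

Each station gives a sphere (x−x_i)² + (y−y_i)² + z² = d_i² (stations at z=0).
Subtracting the P sphere from Q and R: z² cancels, leaving linear equations in x and y:
-446.4 x − 374.2 y = 81926.36
38.6 x − 515.4 y = 44292.66
Solving: x ≈ -104.902, y ≈ -93.795 km (keep extra digits for the depth step; rounded: -104.9, -93.8).
Then from the P sphere: z² = 303.68² − (x − 96.8)² − (y − 131.6)² with x = -104.902, y = -93.795, so z ≈ 27.110 ≈ 27.1 km.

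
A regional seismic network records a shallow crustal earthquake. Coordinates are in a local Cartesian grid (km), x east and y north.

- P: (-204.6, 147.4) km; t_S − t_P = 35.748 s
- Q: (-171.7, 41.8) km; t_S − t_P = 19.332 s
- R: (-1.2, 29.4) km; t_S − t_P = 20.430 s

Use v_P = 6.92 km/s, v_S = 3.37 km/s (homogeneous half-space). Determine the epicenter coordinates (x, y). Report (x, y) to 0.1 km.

(-99.1, -62.4)

Distance from S−P lag: d = Δt · v_P v_S / (v_P − v_S) = Δt · (6.92·3.37)/(6.92−3.37) ≈ 6.5691·Δt.
So d_P = 234.83, d_Q = 126.99, d_R = 134.21 km.
Circle about each station: (x + 204.6)² + (y − 147.4)² = 234.83²; (x + 171.7)² + (y − 41.8)² = 126.99²; (x + 1.2)² + (y − 29.4)² = 134.21².
Subtracting the P equation from the Q and R equations removes the quadratic terms:
65.8 x − 211.2 y = 6658.88
406.8 x − 236.0 y = -25589.32
Solving the 2×2 system: x ≈ -99.1, y ≈ -62.4 km.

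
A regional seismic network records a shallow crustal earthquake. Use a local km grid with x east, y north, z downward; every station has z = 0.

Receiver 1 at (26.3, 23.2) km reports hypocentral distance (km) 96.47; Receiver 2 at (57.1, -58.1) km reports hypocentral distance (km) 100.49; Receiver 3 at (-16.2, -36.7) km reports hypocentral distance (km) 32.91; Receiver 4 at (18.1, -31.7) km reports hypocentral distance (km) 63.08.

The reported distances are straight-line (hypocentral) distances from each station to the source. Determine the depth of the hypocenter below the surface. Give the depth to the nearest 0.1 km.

depth ≈ 21.8 km

Each station gives a sphere (x−x_i)² + (y−y_i)² + z² = d_i² (stations at z=0).
Subtracting the Receiver 1 sphere from Receiver 2 and Receiver 3: z² cancels, leaving linear equations in x and y:
61.6 x − 162.6 y = 4614.31
-85.0 x − 119.8 y = 8602.79
Solving: x ≈ -39.905, y ≈ -43.496 km (keep extra digits for the depth step; rounded: -39.9, -43.5).
Then from the Receiver 1 sphere: z² = 96.47² − (x − 26.3)² − (y − 23.2)² with x = -39.905, y = -43.496, so z ≈ 21.795 ≈ 21.8 km.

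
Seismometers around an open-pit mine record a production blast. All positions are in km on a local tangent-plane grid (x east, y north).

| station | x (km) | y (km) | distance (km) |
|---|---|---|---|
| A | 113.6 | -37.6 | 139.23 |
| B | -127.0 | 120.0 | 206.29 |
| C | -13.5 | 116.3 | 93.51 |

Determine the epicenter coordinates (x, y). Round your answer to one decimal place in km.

Circle about each station: (x − 113.6)² + (y + 37.6)² = 139.23²; (x + 127.0)² + (y − 120.0)² = 206.29²; (x + 13.5)² + (y − 116.3)² = 93.51².
Subtracting the A equation from the B and C equations removes the quadratic terms:
-481.2 x + 315.2 y = -6960.29
-254.2 x + 307.8 y = 10030.09
Solving the 2×2 system: x ≈ 78.0, y ≈ 97.0 km.

78.0 km east, 97.0 km north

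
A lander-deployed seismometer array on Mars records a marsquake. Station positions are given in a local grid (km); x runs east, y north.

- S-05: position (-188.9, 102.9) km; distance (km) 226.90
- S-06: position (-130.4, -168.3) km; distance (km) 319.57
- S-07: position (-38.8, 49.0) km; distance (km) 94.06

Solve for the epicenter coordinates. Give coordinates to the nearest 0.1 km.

Circle about each station: (x + 188.9)² + (y − 102.9)² = 226.90²; (x + 130.4)² + (y + 168.3)² = 319.57²; (x + 38.8)² + (y − 49.0)² = 94.06².
Subtracting the S-05 equation from the S-06 and S-07 equations removes the quadratic terms:
117.0 x − 542.4 y = -51583.94
300.2 x − 107.8 y = 271.15
Solving the 2×2 system: x ≈ 38.0, y ≈ 103.3 km.

38.0 km east, 103.3 km north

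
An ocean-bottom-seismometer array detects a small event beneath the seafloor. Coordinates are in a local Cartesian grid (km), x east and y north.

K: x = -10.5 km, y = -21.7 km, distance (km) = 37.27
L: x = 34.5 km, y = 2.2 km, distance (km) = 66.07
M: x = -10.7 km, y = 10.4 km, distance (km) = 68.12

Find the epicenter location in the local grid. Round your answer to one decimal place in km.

Circle about each station: (x + 10.5)² + (y + 21.7)² = 37.27²; (x − 34.5)² + (y − 2.2)² = 66.07²; (x + 10.7)² + (y − 10.4)² = 68.12².
Subtracting the K equation from the L and M equations removes the quadratic terms:
90.0 x + 47.8 y = -2362.24
-0.4 x + 64.2 y = -3609.77
Solving the 2×2 system: x ≈ 3.6, y ≈ -56.2 km.

x ≈ 3.6 km, y ≈ -56.2 km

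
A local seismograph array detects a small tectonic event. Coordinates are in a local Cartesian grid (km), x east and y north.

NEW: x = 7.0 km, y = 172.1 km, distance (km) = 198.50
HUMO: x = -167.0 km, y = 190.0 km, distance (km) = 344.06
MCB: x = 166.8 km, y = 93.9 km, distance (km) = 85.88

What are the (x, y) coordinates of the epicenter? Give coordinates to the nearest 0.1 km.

Circle about each station: (x − 7.0)² + (y − 172.1)² = 198.50²; (x + 167.0)² + (y − 190.0)² = 344.06²; (x − 166.8)² + (y − 93.9)² = 85.88².
Subtracting pairs of circle equations eliminates x²+y² and gives linear equations (the radical axes):
-348.0 x + 35.8 y = -44653.44
319.6 x − 156.4 y = 38998.92
Solving the 2×2 system: x ≈ 130.0, y ≈ 16.3 km.

x ≈ 130.0 km, y ≈ 16.3 km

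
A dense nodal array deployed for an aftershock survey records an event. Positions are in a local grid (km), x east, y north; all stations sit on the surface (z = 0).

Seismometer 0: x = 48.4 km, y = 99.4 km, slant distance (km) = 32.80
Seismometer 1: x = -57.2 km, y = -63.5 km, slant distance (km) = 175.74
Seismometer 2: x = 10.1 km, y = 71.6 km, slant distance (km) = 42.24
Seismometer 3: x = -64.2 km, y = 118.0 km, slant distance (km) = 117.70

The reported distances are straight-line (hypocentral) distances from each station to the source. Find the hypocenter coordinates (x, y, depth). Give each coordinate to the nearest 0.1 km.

(43.8, 78.2, 24.6)

Each station gives a sphere (x−x_i)² + (y−y_i)² + z² = d_i² (stations at z=0).
Subtracting the Seismometer 0 sphere from Seismometer 1 and Seismometer 2: z² cancels, leaving linear equations in x and y:
-211.2 x − 325.8 y = -34727.54
-76.6 x − 55.6 y = -7702.73
Solving: x ≈ 43.796, y ≈ 78.201 km (keep extra digits for the depth step; rounded: 43.8, 78.2).
Then from the Seismometer 0 sphere: z² = 32.80² − (x − 48.4)² − (y − 99.4)² with x = 43.796, y = 78.201, so z ≈ 24.602 ≈ 24.6 km.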